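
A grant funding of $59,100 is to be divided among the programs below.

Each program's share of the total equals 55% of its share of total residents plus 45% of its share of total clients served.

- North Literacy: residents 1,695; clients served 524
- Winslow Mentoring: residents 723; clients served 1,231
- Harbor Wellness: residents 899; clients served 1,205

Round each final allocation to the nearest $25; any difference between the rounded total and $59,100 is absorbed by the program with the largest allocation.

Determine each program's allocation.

North Literacy: $21,325 | Winslow Mentoring: $18,150 | Harbor Wellness: $19,625

Residents total 3,317; clients served total 2,960.
Combined weights (55% residents + 45% clients served): North Literacy 0.3607; Winslow Mentoring 0.3070; Harbor Wellness 0.3323.
Pro-rata amounts: North Literacy 21,318.22; Winslow Mentoring 18,145.34; Harbor Wellness 19,636.45.
After rounding ($25): North Literacy $21,325; Winslow Mentoring $18,150; Harbor Wellness $19,625. Sum = $59,100.
Rounded total matches; no reconciliation needed.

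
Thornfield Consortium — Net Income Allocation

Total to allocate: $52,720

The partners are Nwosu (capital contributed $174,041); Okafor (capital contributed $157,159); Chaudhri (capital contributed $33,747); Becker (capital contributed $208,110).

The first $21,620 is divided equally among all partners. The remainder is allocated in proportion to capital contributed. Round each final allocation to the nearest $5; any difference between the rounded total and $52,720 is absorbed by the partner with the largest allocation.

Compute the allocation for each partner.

$21,620 shared equally gives $5,405 per partner.
Remainder $31,100 by capital contributed (total 573,057): Nwosu 9,445.26 → $9,445; Okafor 8,529.07 → $8,530; Chaudhri 1,831.46 → $1,830; Becker 11,294.20 → $11,295.
Totals: Nwosu $5,405 + $9,445 = $14,850; Okafor $5,405 + $8,530 = $13,935; Chaudhri $5,405 + $1,830 = $7,235; Becker $5,405 + $11,295 = $16,700.

Nwosu: $14,850 | Okafor: $13,935 | Chaudhri: $7,235 | Becker: $16,700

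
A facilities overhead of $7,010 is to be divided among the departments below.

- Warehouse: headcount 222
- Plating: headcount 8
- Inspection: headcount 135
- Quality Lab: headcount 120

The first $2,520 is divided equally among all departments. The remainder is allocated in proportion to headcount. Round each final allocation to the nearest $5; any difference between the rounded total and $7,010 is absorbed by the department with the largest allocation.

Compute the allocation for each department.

Warehouse: $2,685 | Plating: $705 | Inspection: $1,880 | Quality Lab: $1,740

$2,520 shared equally gives $630 per department.
Remainder $4,490 by headcount (total 485): Warehouse 2,055.22 → $2,055; Plating 74.06 → $75; Inspection 1,249.79 → $1,250; Quality Lab 1,110.93 → $1,110.
Totals: Warehouse $630 + $2,055 = $2,685; Plating $630 + $75 = $705; Inspection $630 + $1,250 = $1,880; Quality Lab $630 + $1,110 = $1,740.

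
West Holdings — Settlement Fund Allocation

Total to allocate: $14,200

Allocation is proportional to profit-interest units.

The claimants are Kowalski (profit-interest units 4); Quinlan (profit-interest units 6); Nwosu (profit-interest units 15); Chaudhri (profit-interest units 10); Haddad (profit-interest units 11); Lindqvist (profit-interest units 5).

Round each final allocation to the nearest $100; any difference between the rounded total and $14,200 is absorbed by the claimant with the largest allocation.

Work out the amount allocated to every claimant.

Kowalski: $1,100; Quinlan: $1,700; Nwosu: $4,100; Chaudhri: $2,800; Haddad: $3,100; Lindqvist: $1,400

Total profit-interest units = 51.
Unrounded shares: Kowalski 4/51 × $14,200 = 1,113.73; Quinlan 6/51 × $14,200 = 1,670.59; Nwosu 15/51 × $14,200 = 4,176.47; Chaudhri 10/51 × $14,200 = 2,784.31; Haddad 11/51 × $14,200 = 3,062.75; Lindqvist 5/51 × $14,200 = 1,392.16.
At nearest $100: Kowalski $1,100; Quinlan $1,700; Nwosu $4,200; Chaudhri $2,800; Haddad $3,100; Lindqvist $1,400. Sum = $14,300.
Difference $14,200 − $14,300 = −$100 applied to largest allocation (Nwosu): Nwosu becomes $4,100.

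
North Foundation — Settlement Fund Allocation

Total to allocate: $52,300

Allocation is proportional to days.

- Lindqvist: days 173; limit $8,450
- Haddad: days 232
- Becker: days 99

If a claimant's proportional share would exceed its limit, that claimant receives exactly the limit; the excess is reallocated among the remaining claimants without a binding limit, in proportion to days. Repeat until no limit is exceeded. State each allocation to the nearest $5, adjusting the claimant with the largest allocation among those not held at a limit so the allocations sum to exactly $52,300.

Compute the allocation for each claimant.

Lindqvist: $8,450 · Haddad: $30,735 · Becker: $13,115

Days total: 504.
Proportional shares (ignoring caps): Lindqvist 17,952.18; Haddad 24,074.60; Becker 10,273.21.
Capped: Lindqvist ($8,450); residual $43,850 reallocated over remaining days 331.
Redistributed shares: Haddad 30,734.74 → $30,735; Becker 13,115.26 → $13,115.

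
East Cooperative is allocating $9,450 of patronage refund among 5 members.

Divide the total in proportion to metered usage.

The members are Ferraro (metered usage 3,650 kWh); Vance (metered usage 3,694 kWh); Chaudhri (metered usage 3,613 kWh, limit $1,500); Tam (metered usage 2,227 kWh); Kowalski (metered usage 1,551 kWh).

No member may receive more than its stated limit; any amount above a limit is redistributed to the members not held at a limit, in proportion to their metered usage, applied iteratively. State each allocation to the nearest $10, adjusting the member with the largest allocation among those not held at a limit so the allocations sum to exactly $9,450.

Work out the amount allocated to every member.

Ferraro: $2,610 | Vance: $2,640 | Chaudhri: $1,500 | Tam: $1,590 | Kowalski: $1,110

Total metered usage = 14,735.
Proportional shares (ignoring caps): Ferraro 2,340.86; Vance 2,369.07; Chaudhri 2,317.13; Tam 1,428.24; Kowalski 994.70.
Cap binds for Chaudhri ($1,500); balance $7,950 reallocated over remaining metered usage 11,122.
Redistributed shares: Ferraro 2,609.02 → $2,610; Vance 2,640.47 → $2,640; Tam 1,591.86 → $1,590; Kowalski 1,108.65 → $1,110.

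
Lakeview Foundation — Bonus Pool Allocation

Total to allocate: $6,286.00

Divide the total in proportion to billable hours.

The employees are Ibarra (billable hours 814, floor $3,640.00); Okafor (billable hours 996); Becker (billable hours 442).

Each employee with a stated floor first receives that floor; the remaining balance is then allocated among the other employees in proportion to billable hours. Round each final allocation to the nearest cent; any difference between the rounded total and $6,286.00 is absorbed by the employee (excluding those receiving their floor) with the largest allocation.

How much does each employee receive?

Minimums first: Ibarra $3,640.00. Balance $2,646.00.
Balance split over remaining billable hours 1,438: Okafor 1,832.6954 → $1,832.70; Becker 813.3046 → $813.30.

Ibarra: $3,640.00 | Okafor: $1,832.70 | Becker: $813.30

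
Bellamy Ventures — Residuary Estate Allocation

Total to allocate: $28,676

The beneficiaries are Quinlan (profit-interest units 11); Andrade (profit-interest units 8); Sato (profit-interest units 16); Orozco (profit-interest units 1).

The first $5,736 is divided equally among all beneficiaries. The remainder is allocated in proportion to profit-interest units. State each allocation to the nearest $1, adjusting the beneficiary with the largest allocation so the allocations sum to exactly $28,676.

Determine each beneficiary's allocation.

Quinlan: $8,443 | Andrade: $6,532 | Sato: $11,630 | Orozco: $2,071

First tranche $5,736 split equally: $1,434 each.
Remainder $22,940 by profit-interest units (total 36): Quinlan 7,009.44 → $7,009; Andrade 5,097.78 → $5,098; Sato 10,195.56 → $10,196; Orozco 637.22 → $637.
Totals: Quinlan $1,434 + $7,009 = $8,443; Andrade $1,434 + $5,098 = $6,532; Sato $1,434 + $10,196 = $11,630; Orozco $1,434 + $637 = $2,071.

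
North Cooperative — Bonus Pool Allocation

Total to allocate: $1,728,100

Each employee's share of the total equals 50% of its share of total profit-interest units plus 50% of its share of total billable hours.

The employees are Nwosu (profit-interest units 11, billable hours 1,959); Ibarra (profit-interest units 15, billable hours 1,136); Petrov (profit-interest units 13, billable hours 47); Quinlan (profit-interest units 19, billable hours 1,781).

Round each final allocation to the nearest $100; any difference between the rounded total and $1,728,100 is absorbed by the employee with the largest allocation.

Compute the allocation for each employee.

Nwosu: $507,700 | Ibarra: $422,800 | Petrov: $201,900 | Quinlan: $595,700

Profit-interest units total 58; billable hours total 4,923.
Combined weights (50% profit-interest units + 50% billable hours): Nwosu 0.2938; Ibarra 0.2447; Petrov 0.1168; Quinlan 0.3447.
Raw shares: Nwosu 507,701.32; Ibarra 422,843.86; Petrov 201,915.49; Quinlan 595,639.33.
After rounding ($100): Nwosu $507,700; Ibarra $422,800; Petrov $201,900; Quinlan $595,600. Sum = $1,728,000.
Difference $1,728,100 − $1,728,000 = +$100 applied to largest allocation (Quinlan): Quinlan becomes $595,700.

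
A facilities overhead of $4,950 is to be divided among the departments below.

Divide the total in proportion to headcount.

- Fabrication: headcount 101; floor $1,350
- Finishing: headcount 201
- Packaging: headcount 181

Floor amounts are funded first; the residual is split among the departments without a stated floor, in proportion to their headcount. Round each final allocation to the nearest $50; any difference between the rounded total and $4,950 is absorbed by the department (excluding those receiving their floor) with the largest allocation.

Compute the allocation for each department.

Fund the minimums — Fabrication $1,350. Remaining pool $3,600.
Remaining pool split over remaining headcount 382: Finishing 1,894.24 → $1,900; Packaging 1,705.76 → $1,700.

Fabrication: $1,350 · Finishing: $1,900 · Packaging: $1,700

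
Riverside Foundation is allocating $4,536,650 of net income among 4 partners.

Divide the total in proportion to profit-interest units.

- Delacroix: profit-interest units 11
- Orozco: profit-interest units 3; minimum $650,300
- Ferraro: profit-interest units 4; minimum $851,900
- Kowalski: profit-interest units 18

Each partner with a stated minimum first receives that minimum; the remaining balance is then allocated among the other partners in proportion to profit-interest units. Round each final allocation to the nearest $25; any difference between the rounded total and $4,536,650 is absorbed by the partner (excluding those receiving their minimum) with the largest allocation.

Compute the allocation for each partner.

Fund the minimums — Orozco $650,300; Ferraro $851,900. Balance $3,034,450.
Balance split over remaining profit-interest units 29: Delacroix 1,150,998.28 → $1,151,000; Kowalski 1,883,451.72 → $1,883,450.

Delacroix: $1,151,000 · Orozco: $650,300 · Ferraro: $851,900 · Kowalski: $1,883,450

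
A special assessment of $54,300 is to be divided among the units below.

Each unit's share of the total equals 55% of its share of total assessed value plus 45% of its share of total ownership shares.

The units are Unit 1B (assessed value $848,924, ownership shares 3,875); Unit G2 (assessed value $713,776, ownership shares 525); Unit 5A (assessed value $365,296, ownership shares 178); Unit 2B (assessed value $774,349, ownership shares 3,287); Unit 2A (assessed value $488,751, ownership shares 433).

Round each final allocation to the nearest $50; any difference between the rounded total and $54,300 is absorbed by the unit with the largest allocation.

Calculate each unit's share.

Totals — assessed value 3,191,096, ownership shares 8,298.
Blended shares (55% assessed value + 45% ownership shares): Unit 1B 0.3565; Unit G2 0.1515; Unit 5A 0.0726; Unit 2B 0.3117; Unit 2A 0.1077.
Unrounded shares: Unit 1B 19,355.61; Unit G2 8,226.08; Unit 5A 3,942.91; Unit 2B 16,926.20; Unit 2A 5,849.20.
After rounding ($50): Unit 1B $19,350; Unit G2 $8,250; Unit 5A $3,950; Unit 2B $16,950; Unit 2A $5,850. Sum = $54,350.
Difference $54,300 − $54,350 = −$50 applied to largest allocation (Unit 1B): Unit 1B becomes $19,300.

Unit 1B: $19,300; Unit G2: $8,250; Unit 5A: $3,950; Unit 2B: $16,950; Unit 2A: $5,850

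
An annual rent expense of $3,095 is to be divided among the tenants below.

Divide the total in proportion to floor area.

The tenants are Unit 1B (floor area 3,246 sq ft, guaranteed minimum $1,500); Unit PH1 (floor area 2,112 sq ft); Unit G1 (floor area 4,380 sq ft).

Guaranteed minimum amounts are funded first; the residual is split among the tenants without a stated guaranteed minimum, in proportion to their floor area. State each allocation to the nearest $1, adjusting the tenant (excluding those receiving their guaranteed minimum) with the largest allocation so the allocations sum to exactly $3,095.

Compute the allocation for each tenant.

Fund the minimums — Unit 1B $1,500. Remaining pool $1,595.
Remaining pool split over remaining floor area 6,492: Unit PH1 518.89 → $519; Unit G1 1,076.11 → $1,076.

Unit 1B: $1,500 · Unit PH1: $519 · Unit G1: $1,076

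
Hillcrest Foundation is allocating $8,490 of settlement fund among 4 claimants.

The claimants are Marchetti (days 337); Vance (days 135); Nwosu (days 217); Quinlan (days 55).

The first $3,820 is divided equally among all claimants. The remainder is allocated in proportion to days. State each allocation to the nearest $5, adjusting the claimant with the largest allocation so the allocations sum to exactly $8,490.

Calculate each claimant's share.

Equal tier: $3,820 ÷ 4 = $955 apiece.
Remainder $4,670 by days (total 744): Marchetti 2,115.31 → $2,115; Vance 847.38 → $845; Nwosu 1,362.08 → $1,360; Quinlan 345.23 → $345.
Rounding difference +$5 on remainder applied to Marchetti.
Totals: Marchetti $955 + $2,120 = $3,075; Vance $955 + $845 = $1,800; Nwosu $955 + $1,360 = $2,315; Quinlan $955 + $345 = $1,300.

Marchetti: $3,075 | Vance: $1,800 | Nwosu: $2,315 | Quinlan: $1,300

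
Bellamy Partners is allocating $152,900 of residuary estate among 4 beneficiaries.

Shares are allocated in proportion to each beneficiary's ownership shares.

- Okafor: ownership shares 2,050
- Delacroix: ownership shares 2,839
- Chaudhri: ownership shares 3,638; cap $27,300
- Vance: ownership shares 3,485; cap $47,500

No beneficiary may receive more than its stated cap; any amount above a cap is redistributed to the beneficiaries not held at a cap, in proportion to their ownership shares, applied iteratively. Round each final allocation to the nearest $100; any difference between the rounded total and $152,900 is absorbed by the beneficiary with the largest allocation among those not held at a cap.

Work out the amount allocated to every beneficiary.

Okafor: $32,700 · Delacroix: $45,400 · Chaudhri: $27,300 · Vance: $47,500

Total ownership shares = 12,012.
Proportional shares (ignoring caps): Okafor 26,094.32; Delacroix 36,137.45; Chaudhri 46,307.88; Vance 44,360.35.
Capped: Chaudhri ($27,300); residual $125,600 reallocated over remaining ownership shares 8,374.
Capped: Vance ($47,500); residual $78,100 reallocated over remaining ownership shares 4,889.
Redistributed shares: Okafor 32,748.01 → $32,700; Delacroix 45,351.99 → $45,400.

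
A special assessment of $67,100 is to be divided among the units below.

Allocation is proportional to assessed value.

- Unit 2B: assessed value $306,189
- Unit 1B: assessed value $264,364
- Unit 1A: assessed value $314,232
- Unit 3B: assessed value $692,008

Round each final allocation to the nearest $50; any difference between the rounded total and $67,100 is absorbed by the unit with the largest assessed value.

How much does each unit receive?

Combined assessed value = 306,189 + 264,364 + 314,232 + 692,008 = 1,576,793.
Raw shares: Unit 2B 13,029.79; Unit 1B 11,249.94; Unit 1A 13,372.06; Unit 3B 29,448.21.
Rounded to nearest $50: Unit 2B $13,050; Unit 1B $11,250; Unit 1A $13,350; Unit 3B $29,450. Sum = $67,100.
Sum already equals the total — no adjustment.

Unit 2B: $13,050 · Unit 1B: $11,250 · Unit 1A: $13,350 · Unit 3B: $29,450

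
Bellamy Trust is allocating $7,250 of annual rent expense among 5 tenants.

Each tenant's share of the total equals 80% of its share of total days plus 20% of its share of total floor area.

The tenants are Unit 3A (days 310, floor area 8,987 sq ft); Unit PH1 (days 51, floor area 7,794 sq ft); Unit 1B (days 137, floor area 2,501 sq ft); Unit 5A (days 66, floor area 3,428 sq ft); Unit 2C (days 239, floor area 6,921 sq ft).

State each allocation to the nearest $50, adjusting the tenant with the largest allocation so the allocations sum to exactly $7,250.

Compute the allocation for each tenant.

Unit 3A: $2,700 | Unit PH1: $750 | Unit 1B: $1,100 | Unit 5A: $650 | Unit 2C: $2,050

Totals — days 803, floor area 29,631.
Composite weights (80% days + 20% floor area): Unit 3A 0.3695; Unit PH1 0.1034; Unit 1B 0.1534; Unit 5A 0.0889; Unit 2C 0.2848.
Raw shares: Unit 3A 2,678.88; Unit PH1 749.77; Unit 1B 1,111.93; Unit 5A 644.46; Unit 2C 2,064.96.
Rounded to nearest $50: Unit 3A $2,700; Unit PH1 $750; Unit 1B $1,100; Unit 5A $650; Unit 2C $2,050. Sum = $7,250.
Sum already equals the total — no adjustment.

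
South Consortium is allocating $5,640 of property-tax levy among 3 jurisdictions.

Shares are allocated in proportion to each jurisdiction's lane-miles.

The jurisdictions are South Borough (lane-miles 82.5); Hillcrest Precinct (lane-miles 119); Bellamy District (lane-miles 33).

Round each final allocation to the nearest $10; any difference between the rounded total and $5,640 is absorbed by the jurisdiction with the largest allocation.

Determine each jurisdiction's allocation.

Lane-miles total: 234.5.
Pro-rata amounts: South Borough 82.5/234.5 × $5,640 = 1,984.22; Hillcrest Precinct 119/234.5 × $5,640 = 2,862.09; Bellamy District 33/234.5 × $5,640 = 793.69.
Rounded to nearest $10: South Borough $1,980; Hillcrest Precinct $2,860; Bellamy District $790. Sum = $5,630.
Difference $5,640 − $5,630 = +$10 applied to largest allocation (Hillcrest Precinct): Hillcrest Precinct becomes $2,870.

South Borough: $1,980; Hillcrest Precinct: $2,870; Bellamy District: $790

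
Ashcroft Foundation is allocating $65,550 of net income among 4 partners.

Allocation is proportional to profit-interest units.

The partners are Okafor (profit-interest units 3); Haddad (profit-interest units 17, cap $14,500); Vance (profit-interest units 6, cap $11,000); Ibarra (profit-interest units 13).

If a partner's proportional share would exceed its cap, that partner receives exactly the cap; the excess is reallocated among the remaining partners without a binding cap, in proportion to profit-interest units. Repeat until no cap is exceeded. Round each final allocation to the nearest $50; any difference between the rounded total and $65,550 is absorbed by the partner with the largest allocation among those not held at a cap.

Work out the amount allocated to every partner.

Combined profit-interest units = 39.
Proportional shares (ignoring caps): Okafor 5,042.31; Haddad 28,573.08; Vance 10,084.62; Ibarra 21,850.00.
Capped: Haddad ($14,500); residual $51,050 reallocated over remaining profit-interest units 22.
Capped: Vance ($11,000); residual $40,050 reallocated over remaining profit-interest units 16.
Shares after redistribution: Okafor 7,509.38 → $7,500; Ibarra 32,540.62 → $32,550.

Okafor: $7,500; Haddad: $14,500; Vance: $11,000; Ibarra: $32,550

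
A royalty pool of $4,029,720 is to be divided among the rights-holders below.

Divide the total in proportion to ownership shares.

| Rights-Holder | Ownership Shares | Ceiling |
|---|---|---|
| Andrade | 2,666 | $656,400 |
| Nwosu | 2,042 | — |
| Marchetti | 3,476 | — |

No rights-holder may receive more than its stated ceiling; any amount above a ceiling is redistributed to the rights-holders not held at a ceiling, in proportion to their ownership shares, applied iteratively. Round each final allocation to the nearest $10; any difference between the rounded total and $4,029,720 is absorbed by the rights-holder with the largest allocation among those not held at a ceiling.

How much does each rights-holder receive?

Combined ownership shares = 8,184.
Unconstrained shares: Andrade 1,312,711.82; Nwosu 1,005,460.44; Marchetti 1,711,547.74.
Capped: Andrade ($656,400); balance $3,373,320 reallocated over remaining ownership shares 5,518.
Redistributed shares: Nwosu 1,248,336.25 → $1,248,340; Marchetti 2,124,983.75 → $2,124,980.

Andrade: $656,400; Nwosu: $1,248,340; Marchetti: $2,124,980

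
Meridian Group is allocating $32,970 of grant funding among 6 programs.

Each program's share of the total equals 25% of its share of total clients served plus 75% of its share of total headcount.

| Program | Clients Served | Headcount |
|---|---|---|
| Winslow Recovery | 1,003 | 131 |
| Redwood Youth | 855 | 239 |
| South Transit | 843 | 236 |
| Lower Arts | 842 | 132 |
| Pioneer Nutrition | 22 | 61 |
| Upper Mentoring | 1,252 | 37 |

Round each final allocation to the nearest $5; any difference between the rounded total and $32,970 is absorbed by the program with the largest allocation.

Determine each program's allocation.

Winslow Recovery: $5,590 · Redwood Youth: $8,535 · South Transit: $8,425 · Lower Arts: $5,345 · Pioneer Nutrition: $1,840 · Upper Mentoring: $3,235

Totals — clients served 4,817, headcount 836.
Combined weights (25% clients served + 75% headcount): Winslow Recovery 0.1696; Redwood Youth 0.2588; South Transit 0.2555; Lower Arts 0.1621; Pioneer Nutrition 0.0559; Upper Mentoring 0.0982.
Proportional shares: Winslow Recovery 5,591.02; Redwood Youth 8,532.24; South Transit 8,422.97; Lower Arts 5,345.11; Pioneer Nutrition 1,841.92; Upper Mentoring 3,236.73.
At nearest $5: Winslow Recovery $5,590; Redwood Youth $8,530; South Transit $8,425; Lower Arts $5,345; Pioneer Nutrition $1,840; Upper Mentoring $3,235. Sum = $32,965.
Difference $32,970 − $32,965 = +$5 applied to largest allocation (Redwood Youth): Redwood Youth becomes $8,535.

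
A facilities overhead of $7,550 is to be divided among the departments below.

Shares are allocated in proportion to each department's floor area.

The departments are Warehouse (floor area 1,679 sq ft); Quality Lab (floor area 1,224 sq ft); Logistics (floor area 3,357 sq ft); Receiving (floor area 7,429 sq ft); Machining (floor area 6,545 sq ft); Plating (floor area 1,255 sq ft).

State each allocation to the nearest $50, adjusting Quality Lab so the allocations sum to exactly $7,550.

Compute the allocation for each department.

Floor area total: 21,489.
Pro-rata amounts: Warehouse 1,679/21,489 × $7,550 = 589.90; Quality Lab 1,224/21,489 × $7,550 = 430.04; Logistics 3,357/21,489 × $7,550 = 1,179.46; Receiving 7,429/21,489 × $7,550 = 2,610.12; Machining 6,545/21,489 × $7,550 = 2,299.54; Plating 1,255/21,489 × $7,550 = 440.93.
Rounded to nearest $50: Warehouse $600; Quality Lab $450; Logistics $1,200; Receiving $2,600; Machining $2,300; Plating $450. Sum = $7,600.
Difference $7,550 − $7,600 = −$50 applied to Quality Lab: Quality Lab becomes $400.

Warehouse: $600; Quality Lab: $400; Logistics: $1,200; Receiving: $2,600; Machining: $2,300; Plating: $450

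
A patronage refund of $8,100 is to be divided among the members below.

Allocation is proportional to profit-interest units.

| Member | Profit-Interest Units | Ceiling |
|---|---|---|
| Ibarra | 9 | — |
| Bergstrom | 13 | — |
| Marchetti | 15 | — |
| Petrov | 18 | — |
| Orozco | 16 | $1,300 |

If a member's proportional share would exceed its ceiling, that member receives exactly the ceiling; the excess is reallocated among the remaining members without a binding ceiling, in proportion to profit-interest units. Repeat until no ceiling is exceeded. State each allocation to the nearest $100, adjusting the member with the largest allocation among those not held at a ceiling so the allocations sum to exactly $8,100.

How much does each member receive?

Ibarra: $1,100; Bergstrom: $1,600; Marchetti: $1,900; Petrov: $2,200; Orozco: $1,300

Total profit-interest units = 71.
Proportional shares (ignoring caps): Ibarra 1,026.76; Bergstrom 1,483.10; Marchetti 1,711.27; Petrov 2,053.52; Orozco 1,825.35.
Capped: Orozco ($1,300); residual $6,800 reallocated over remaining profit-interest units 55.
Remaining shares: Ibarra 1,112.73 → $1,100; Bergstrom 1,607.27 → $1,600; Marchetti 1,854.55 → $1,900; Petrov 2,225.45 → $2,200.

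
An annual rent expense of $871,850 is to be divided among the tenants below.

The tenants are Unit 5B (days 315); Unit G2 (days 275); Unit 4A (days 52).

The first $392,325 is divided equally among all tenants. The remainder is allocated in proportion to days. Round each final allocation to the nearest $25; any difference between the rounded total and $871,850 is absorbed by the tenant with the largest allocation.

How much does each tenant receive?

Unit 5B: $366,050; Unit G2: $336,175; Unit 4A: $169,625

First tranche $392,325 split equally: $130,775 each.
Remainder $479,525 by days (total 642): Unit 5B 235,280.96 → $235,275; Unit G2 205,404.01 → $205,400; Unit 4A 38,840.03 → $38,850.
Totals: Unit 5B $130,775 + $235,275 = $366,050; Unit G2 $130,775 + $205,400 = $336,175; Unit 4A $130,775 + $38,850 = $169,625.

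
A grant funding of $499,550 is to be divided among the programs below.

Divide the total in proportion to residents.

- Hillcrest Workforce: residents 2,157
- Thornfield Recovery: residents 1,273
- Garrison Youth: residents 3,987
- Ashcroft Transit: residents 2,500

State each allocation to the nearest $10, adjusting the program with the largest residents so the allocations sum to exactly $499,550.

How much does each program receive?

Hillcrest Workforce: $108,650 · Thornfield Recovery: $64,120 · Garrison Youth: $200,850 · Ashcroft Transit: $125,930

Residents total: 2,157 + 1,273 + 3,987 + 2,500 = 9,917.
Raw shares: Hillcrest Workforce 108,654.77; Thornfield Recovery 64,124.95; Garrison Youth 200,837.54; Ashcroft Transit 125,932.74.
Rounded to nearest $10: Hillcrest Workforce $108,650; Thornfield Recovery $64,120; Garrison Youth $200,840; Ashcroft Transit $125,930. Sum = $499,540.
Difference $499,550 − $499,540 = +$10 applied to largest residents (Garrison Youth): Garrison Youth becomes $200,850.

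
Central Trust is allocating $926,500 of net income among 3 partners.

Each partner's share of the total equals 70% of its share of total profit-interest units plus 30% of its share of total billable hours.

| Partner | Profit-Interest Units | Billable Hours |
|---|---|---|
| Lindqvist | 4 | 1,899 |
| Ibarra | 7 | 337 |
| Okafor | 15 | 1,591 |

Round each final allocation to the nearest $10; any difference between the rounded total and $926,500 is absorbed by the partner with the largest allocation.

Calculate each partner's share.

Totals — profit-interest units 26, billable hours 3,827.
Composite weights (70% profit-interest units + 30% billable hours): Lindqvist 0.2566; Ibarra 0.2149; Okafor 0.5286.
Raw shares: Lindqvist 237,698.81; Ibarra 199,085.48; Okafor 489,715.71.
After rounding ($10): Lindqvist $237,700; Ibarra $199,090; Okafor $489,720. Sum = $926,510.
Difference $926,500 − $926,510 = −$10 applied to largest allocation (Okafor): Okafor becomes $489,710.

Lindqvist: $237,700; Ibarra: $199,090; Okafor: $489,710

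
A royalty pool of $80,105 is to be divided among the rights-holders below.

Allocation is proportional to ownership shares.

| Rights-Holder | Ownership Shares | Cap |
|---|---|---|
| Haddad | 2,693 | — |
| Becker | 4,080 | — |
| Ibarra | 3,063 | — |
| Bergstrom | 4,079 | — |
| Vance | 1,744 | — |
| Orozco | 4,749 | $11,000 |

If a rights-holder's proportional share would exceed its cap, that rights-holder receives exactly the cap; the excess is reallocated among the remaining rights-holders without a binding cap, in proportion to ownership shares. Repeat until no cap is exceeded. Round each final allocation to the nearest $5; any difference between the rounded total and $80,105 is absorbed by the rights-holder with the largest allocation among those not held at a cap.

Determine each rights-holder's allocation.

Ownership shares total: 20,408.
Proportional shares (ignoring caps): Haddad 10,570.50; Becker 16,014.72; Ibarra 12,022.82; Bergstrom 16,010.79; Vance 6,845.51; Orozco 18,640.66.
Cap binds for Orozco ($11,000); remaining pool $69,105 reallocated over remaining ownership shares 15,659.
Redistributed shares: Haddad 11,884.52 → $11,885; Becker 18,005.52 → $18,005; Ibarra 13,517.38 → $13,515; Bergstrom 18,001.10 → $18,000; Vance 7,696.48 → $7,695.
Rounding difference +$5 applied to Becker → $18,010.

Haddad: $11,885 · Becker: $18,010 · Ibarra: $13,515 · Bergstrom: $18,000 · Vance: $7,695 · Orozco: $11,000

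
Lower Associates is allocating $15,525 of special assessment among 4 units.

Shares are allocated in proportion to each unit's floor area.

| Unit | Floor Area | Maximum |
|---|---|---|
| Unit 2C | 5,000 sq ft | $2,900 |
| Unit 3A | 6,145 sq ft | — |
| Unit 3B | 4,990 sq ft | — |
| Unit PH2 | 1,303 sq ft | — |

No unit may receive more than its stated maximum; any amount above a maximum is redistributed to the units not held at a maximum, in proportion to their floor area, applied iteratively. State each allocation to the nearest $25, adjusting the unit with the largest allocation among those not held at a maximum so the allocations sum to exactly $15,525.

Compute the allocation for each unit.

Total floor area = 17,438.
Proportional shares (ignoring caps): Unit 2C 4,451.49; Unit 3A 5,470.88; Unit 3B 4,442.58; Unit PH2 1,160.06.
Cap binds for Unit 2C ($2,900); remaining pool $12,625 reallocated over remaining floor area 12,438.
Remaining shares: Unit 3A 6,237.39 → $6,225; Unit 3B 5,065.02 → $5,075; Unit PH2 1,322.59 → $1,325.

Unit 2C: $2,900; Unit 3A: $6,225; Unit 3B: $5,075; Unit PH2: $1,325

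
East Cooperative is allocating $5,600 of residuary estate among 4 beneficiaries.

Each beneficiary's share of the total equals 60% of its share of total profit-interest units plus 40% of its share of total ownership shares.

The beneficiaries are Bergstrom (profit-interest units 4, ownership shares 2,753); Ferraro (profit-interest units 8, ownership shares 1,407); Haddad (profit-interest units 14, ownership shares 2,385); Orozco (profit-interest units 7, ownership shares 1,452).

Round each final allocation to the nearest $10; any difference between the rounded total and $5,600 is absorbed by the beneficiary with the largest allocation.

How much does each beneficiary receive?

Bergstrom: $1,180; Ferraro: $1,210; Haddad: $2,090; Orozco: $1,120

Totals — profit-interest units 33, ownership shares 7,997.
Composite weights (60% profit-interest units + 40% ownership shares): Bergstrom 0.2104; Ferraro 0.2158; Haddad 0.3738; Orozco 0.1999.
Unrounded shares: Bergstrom 1,178.40; Ferraro 1,208.65; Haddad 2,093.51; Orozco 1,119.44.
At nearest $10: Bergstrom $1,180; Ferraro $1,210; Haddad $2,090; Orozco $1,120. Sum = $5,600.
Rounded total matches; no reconciliation needed.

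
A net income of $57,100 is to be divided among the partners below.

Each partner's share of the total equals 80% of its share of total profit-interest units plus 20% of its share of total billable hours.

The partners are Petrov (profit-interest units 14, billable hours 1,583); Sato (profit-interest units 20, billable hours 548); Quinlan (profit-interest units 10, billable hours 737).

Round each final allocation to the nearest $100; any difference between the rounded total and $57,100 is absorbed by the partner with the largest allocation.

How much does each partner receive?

Profit-interest units total 44; billable hours total 2,868.
Composite weights (80% profit-interest units + 20% billable hours): Petrov 0.3649; Sato 0.4019; Quinlan 0.2332.
Pro-rata amounts: Petrov 20,837.84; Sato 22,945.70; Quinlan 13,316.46.
Rounded to nearest $100: Petrov $20,800; Sato $22,900; Quinlan $13,300. Sum = $57,000.
Difference $57,100 − $57,000 = +$100 applied to largest allocation (Sato): Sato becomes $23,000.

Petrov: $20,800; Sato: $23,000; Quinlan: $13,300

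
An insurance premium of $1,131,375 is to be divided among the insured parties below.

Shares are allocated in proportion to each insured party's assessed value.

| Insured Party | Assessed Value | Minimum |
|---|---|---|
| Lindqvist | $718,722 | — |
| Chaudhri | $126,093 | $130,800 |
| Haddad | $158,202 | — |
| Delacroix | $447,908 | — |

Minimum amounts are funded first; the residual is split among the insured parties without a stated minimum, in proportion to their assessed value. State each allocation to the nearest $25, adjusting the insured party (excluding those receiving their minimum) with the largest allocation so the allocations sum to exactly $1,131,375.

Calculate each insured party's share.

Lindqvist: $542,825 | Chaudhri: $130,800 | Haddad: $119,475 | Delacroix: $338,275

Minimums first: Chaudhri $130,800. Remaining pool $1,000,575.
Remaining pool split over remaining assessed value 1,324,832: Lindqvist 542,812.42 → $542,800; Haddad 119,481.54 → $119,475; Delacroix 338,281.04 → $338,275.
Rounding difference +$25 applied to Lindqvist → $542,825.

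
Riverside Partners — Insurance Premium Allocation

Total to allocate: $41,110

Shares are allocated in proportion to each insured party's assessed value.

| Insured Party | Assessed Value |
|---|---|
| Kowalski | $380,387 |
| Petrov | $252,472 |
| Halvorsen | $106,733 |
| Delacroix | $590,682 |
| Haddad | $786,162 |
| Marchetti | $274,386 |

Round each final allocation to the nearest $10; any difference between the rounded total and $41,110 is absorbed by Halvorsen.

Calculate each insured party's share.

Kowalski: $6,540 | Petrov: $4,340 | Halvorsen: $1,830 | Delacroix: $10,160 | Haddad: $13,520 | Marchetti: $4,720

Combined assessed value = 2,390,822.
Pro-rata amounts: Kowalski 380,387/2,390,822 × $41,110 = 6,540.73; Petrov 252,472/2,390,822 × $41,110 = 4,341.24; Halvorsen 106,733/2,390,822 × $41,110 = 1,835.27; Delacroix 590,682/2,390,822 × $41,110 = 10,156.73; Haddad 786,162/2,390,822 × $41,110 = 13,517.99; Marchetti 274,386/2,390,822 × $41,110 = 4,718.05.
Rounded to nearest $10: Kowalski $6,540; Petrov $4,340; Halvorsen $1,840; Delacroix $10,160; Haddad $13,520; Marchetti $4,720. Sum = $41,120.
Difference $41,110 − $41,120 = −$10 applied to Halvorsen: Halvorsen becomes $1,830.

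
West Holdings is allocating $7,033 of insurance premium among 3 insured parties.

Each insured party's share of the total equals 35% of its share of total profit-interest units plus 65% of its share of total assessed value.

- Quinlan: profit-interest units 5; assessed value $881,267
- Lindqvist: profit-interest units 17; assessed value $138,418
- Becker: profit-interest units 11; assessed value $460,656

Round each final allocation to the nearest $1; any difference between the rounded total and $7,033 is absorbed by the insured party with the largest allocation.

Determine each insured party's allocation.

Quinlan: $3,094 · Lindqvist: $1,696 · Becker: $2,243

Profit-interest units total 33; assessed value total 1,480,341.
Combined weights (35% profit-interest units + 65% assessed value): Quinlan 0.4400; Lindqvist 0.2411; Becker 0.3189.
Proportional shares: Quinlan 3,094.41; Lindqvist 1,695.52; Becker 2,243.07.
At nearest $1: Quinlan $3,094; Lindqvist $1,696; Becker $2,243. Sum = $7,033.
Rounded total matches; no reconciliation needed.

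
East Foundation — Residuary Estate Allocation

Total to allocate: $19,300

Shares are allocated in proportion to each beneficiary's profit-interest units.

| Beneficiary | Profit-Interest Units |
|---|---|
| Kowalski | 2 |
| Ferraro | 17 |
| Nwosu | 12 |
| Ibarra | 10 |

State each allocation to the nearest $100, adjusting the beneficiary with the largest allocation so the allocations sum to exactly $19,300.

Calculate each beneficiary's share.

Kowalski: $900 | Ferraro: $8,100 | Nwosu: $5,600 | Ibarra: $4,700

Sum of profit-interest units: 41.
Raw shares: Kowalski 2/41 × $19,300 = 941.46; Ferraro 17/41 × $19,300 = 8,002.44; Nwosu 12/41 × $19,300 = 5,648.78; Ibarra 10/41 × $19,300 = 4,707.32.
Rounded to nearest $100: Kowalski $900; Ferraro $8,000; Nwosu $5,600; Ibarra $4,700. Sum = $19,200.
Difference $19,300 − $19,200 = +$100 applied to largest allocation (Ferraro): Ferraro becomes $8,100.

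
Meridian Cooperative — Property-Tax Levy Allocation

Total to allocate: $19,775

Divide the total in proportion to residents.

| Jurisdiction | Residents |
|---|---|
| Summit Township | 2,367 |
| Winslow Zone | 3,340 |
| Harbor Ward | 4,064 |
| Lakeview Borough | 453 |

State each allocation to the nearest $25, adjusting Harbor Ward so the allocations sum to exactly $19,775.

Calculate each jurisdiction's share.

Combined residents = 10,224.
Proportional shares: Summit Township 2,367/10,224 × $19,775 = 4,578.19; Winslow Zone 3,340/10,224 × $19,775 = 6,460.14; Harbor Ward 4,064/10,224 × $19,775 = 7,860.49; Lakeview Borough 453/10,224 × $19,775 = 876.18.
At nearest $25: Summit Township $4,575; Winslow Zone $6,450; Harbor Ward $7,850; Lakeview Borough $875. Sum = $19,750.
Difference $19,775 − $19,750 = +$25 applied to Harbor Ward: Harbor Ward becomes $7,875.

Summit Township: $4,575 | Winslow Zone: $6,450 | Harbor Ward: $7,875 | Lakeview Borough: $875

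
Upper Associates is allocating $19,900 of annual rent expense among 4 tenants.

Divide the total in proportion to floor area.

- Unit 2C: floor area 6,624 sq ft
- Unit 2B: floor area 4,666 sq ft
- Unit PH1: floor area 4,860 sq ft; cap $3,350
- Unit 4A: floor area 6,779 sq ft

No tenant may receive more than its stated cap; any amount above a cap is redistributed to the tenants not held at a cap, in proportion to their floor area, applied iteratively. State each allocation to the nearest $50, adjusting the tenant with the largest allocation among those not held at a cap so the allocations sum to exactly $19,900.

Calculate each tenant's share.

Floor area total: 22,929.
Proportional shares (ignoring caps): Unit 2C 5,748.95; Unit 2B 4,049.61; Unit PH1 4,217.98; Unit 4A 5,883.47.
Held at cap: Unit PH1 ($3,350); remaining pool $16,550 reallocated over remaining floor area 18,069.
Remaining shares: Unit 2C 6,067.14 → $6,050; Unit 2B 4,273.75 → $4,250; Unit 4A 6,209.11 → $6,200.
Rounding difference +$50 applied to Unit 4A → $6,250.

Unit 2C: $6,050 · Unit 2B: $4,250 · Unit PH1: $3,350 · Unit 4A: $6,250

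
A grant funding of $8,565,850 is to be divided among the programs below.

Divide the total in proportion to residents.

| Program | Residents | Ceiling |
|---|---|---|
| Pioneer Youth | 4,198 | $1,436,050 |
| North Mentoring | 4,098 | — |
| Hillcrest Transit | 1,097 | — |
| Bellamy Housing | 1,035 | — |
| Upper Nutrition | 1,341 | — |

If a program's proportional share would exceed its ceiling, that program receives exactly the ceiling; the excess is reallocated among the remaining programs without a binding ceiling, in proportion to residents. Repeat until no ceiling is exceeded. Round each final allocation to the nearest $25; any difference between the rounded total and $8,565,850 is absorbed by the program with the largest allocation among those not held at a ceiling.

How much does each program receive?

Total residents = 11,769.
Unconstrained shares: Pioneer Youth 3,055,437.02; North Mentoring 2,982,653.86; Hillcrest Transit 798,431.26; Bellamy Housing 753,305.70; Upper Nutrition 976,022.16.
Cap binds for Pioneer Youth ($1,436,050); balance $7,129,800 reallocated over remaining residents 7,571.
Shares after redistribution: North Mentoring 3,859,189.06 → $3,859,200; Hillcrest Transit 1,033,072.33 → $1,033,075; Bellamy Housing 974,685.38 → $974,675; Upper Nutrition 1,262,853.23 → $1,262,850.

Pioneer Youth: $1,436,050 | North Mentoring: $3,859,200 | Hillcrest Transit: $1,033,075 | Bellamy Housing: $974,675 | Upper Nutrition: $1,262,850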